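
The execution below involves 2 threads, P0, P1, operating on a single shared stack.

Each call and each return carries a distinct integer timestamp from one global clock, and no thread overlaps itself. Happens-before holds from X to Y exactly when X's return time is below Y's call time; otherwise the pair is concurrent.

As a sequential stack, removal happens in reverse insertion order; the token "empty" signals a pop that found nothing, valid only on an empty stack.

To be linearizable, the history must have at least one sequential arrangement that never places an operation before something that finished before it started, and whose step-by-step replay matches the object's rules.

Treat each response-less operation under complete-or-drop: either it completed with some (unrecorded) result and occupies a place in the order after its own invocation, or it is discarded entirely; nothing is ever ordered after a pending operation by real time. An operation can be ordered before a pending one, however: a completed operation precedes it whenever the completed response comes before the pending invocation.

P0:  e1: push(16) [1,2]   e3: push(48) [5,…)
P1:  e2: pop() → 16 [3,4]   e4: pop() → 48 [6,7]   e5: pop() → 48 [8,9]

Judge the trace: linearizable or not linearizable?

not linearizable

events 1..8 are fine; event 9 — the response of e5 at time 9 — makes the prefix non-linearizable
the sole real-time-consistent order of 4 completed operations fails the stack replay
no completion choice of the 1 pending operation (e3) rescues it — every subset was tried
one such order, e1, e2, e4, e5 (pending dropped), breaks at step 3 where e4 pop() → 48 is illegal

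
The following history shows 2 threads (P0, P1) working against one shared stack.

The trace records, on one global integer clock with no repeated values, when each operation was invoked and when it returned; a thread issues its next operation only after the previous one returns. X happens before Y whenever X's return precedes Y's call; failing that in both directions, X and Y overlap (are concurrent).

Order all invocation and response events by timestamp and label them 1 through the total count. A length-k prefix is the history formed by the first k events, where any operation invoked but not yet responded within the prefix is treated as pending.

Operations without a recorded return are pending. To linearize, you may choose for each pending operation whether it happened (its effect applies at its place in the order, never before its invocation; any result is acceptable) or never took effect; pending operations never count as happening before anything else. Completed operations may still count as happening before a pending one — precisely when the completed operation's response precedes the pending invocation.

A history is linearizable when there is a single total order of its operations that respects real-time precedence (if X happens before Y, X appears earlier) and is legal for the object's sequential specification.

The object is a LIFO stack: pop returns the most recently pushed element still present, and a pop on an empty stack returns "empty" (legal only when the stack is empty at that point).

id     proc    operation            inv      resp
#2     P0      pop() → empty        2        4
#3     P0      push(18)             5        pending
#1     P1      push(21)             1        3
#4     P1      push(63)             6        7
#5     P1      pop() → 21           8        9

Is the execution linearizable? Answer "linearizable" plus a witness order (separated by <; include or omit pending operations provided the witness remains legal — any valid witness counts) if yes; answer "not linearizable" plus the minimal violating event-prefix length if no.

events 1..8 are fine; event 9 — the response of #5 at time 9 — makes the prefix non-linearizable
every one of the 2 real-time-consistent orders over 4 completed stack ops fails the sequential spec
no escape via the 1 pending operation (#3): every completion choice fails
one such order, #1, #2, #4, #5 (pending dropped), breaks at step 2 where #2 pop() → empty is illegal
one such order, #2, #1, #4, #5 (pending dropped), breaks at step 4 where #5 pop() → 21 is illegal

not linearizable — minimal violating prefix: 9 events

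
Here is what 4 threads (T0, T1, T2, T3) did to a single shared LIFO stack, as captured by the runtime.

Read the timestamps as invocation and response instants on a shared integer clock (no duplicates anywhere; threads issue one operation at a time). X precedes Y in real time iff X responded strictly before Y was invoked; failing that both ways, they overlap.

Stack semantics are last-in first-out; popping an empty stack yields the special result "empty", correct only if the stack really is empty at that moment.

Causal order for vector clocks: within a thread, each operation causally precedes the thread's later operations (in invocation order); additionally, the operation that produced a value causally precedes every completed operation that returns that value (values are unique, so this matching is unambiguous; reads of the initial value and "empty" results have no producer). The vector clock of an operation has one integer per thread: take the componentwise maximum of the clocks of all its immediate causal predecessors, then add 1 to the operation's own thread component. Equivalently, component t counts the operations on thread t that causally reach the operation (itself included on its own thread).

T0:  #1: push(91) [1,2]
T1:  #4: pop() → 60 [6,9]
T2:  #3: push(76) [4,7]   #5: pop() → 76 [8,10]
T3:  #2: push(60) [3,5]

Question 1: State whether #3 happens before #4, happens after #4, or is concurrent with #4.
#3 spans [4,7], #4 spans [6,9]
the intervals overlap in both directions

concurrent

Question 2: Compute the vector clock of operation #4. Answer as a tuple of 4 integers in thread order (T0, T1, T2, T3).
VC(#2, invoked at 3): no causal predecessors; +1 on T3 → (0, 0, 0, 1)
VC(#3, invoked at 4): no causal predecessors; +1 on T2 → (0, 0, 1, 0)
VC(#1, invoked at 1): no causal predecessors; +1 on T0 → (1, 0, 0, 0)
#5, invoked 8, takes VC(#3)=(0, 0, 1, 0) under max, adds 1 for T2 → (0, 0, 2, 0)
#4, invoked 6, takes VC(#2)=(0, 0, 0, 1) under max, adds 1 for T1 → (0, 1, 0, 1)
target: VC(#4) = (0, 1, 0, 1)

(0, 1, 0, 1)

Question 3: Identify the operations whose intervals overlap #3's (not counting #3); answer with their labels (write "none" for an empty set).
#3 runs from 4 to 7; window-overlapping ops are concurrent
#1 [1,2]: before
#2 [3,5]: concurrent
#4 [6,9]: concurrent
#5 [8,10]: after

#2, #4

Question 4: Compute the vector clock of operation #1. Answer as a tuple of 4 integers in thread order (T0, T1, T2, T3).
#2 (invocation 3): nothing precedes it; T3's component alone gives (0, 0, 0, 1)
#3 (invocation 4): nothing precedes it; T2's component alone gives (0, 0, 1, 0)
#1 (invocation 1): nothing precedes it; T0's component alone gives (1, 0, 0, 0)
invoked at 8, #5 merges VC(#3)=(0, 0, 1, 0) and bumps T2's slot → (0, 0, 2, 0)
invoked at 6, #4 merges VC(#2)=(0, 0, 0, 1) and bumps T1's slot → (0, 1, 0, 1)
target: VC(#1) = (1, 0, 0, 0)

(1, 0, 0, 0)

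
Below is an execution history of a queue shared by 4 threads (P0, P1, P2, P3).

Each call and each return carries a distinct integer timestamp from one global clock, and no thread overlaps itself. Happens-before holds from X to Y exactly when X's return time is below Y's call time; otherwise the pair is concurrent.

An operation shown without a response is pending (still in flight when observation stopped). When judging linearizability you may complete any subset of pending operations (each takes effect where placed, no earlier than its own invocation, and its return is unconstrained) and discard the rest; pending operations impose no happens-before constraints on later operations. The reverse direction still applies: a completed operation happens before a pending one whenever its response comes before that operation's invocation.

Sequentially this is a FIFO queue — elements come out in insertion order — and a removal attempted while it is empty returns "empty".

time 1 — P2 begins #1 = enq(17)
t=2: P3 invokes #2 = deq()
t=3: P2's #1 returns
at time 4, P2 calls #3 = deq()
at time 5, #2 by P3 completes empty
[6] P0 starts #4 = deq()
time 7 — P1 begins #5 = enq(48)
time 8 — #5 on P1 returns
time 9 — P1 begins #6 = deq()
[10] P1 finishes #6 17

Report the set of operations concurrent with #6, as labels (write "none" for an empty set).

#3, #4

concurrent with #6 ([9,10]): every op whose interval crosses 9..10
#1 [1,3]: before
#2 [2,5]: before
#3 [4,…): concurrent
#4 [6,…): concurrent
#5 [7,8]: before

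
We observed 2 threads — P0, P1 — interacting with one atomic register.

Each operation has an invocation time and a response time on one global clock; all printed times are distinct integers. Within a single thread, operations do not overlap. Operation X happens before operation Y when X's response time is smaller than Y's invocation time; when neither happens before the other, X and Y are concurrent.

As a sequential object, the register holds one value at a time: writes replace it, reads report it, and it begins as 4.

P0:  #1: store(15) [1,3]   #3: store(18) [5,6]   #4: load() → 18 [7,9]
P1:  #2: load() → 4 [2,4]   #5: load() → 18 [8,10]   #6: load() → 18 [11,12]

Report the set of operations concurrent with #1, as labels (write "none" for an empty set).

#1 spans [1,3]: anything still running between times 1 and 3 counts as concurrent
#2 [2,4]: concurrent
#3 [5,6]: after
#4 [7,9]: after
#5 [8,10]: after
#6 [11,12]: after

#2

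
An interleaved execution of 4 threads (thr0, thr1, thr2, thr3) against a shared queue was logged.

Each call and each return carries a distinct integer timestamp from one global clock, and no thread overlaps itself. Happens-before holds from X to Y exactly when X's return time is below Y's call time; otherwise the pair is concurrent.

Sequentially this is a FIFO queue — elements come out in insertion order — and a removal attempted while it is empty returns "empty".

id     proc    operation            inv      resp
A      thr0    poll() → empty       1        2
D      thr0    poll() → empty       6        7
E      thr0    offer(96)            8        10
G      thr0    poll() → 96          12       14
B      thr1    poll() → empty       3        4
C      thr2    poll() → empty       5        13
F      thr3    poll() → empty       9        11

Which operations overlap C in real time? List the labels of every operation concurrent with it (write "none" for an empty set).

C spans [5,13]: anything still running between times 5 and 13 counts as concurrent
A [1,2]: before
B [3,4]: before
D [6,7]: concurrent
E [8,10]: concurrent
F [9,11]: concurrent
G [12,14]: concurrent

D, E, F, G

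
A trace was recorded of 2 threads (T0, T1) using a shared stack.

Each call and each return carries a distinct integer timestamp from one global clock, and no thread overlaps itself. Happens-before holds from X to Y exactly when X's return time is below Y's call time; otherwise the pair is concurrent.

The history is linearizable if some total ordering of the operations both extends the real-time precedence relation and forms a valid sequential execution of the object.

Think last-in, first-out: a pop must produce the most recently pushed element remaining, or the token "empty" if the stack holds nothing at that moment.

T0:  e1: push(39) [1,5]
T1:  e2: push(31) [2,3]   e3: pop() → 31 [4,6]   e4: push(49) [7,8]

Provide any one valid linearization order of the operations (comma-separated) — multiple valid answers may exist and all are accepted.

1. e1 push(39), leaving stack <39>
2. e2 push(31), leaving stack <39,31>
3. e3 pop() → 31, leaving stack <39>
4. e4 push(49), leaving stack <39,49>

e1, e2, e3, e4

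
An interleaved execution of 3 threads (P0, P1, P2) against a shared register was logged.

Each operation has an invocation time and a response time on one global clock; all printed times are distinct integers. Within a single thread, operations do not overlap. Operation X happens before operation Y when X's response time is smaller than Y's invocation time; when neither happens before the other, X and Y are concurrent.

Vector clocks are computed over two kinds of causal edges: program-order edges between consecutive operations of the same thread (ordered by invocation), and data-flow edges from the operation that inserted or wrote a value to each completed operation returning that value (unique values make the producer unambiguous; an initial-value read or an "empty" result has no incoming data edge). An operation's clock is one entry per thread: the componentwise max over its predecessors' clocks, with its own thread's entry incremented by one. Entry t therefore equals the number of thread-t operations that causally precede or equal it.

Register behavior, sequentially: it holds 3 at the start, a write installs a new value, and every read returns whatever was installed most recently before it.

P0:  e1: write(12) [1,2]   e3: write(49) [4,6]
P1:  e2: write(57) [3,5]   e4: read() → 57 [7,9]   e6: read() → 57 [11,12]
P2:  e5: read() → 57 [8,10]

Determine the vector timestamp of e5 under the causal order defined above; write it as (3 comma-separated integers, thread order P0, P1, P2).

root op e2, invoked 3: fresh clock plus P1's own tick → (0, 1, 0)
root op e1, invoked 1: fresh clock plus P0's own tick → (1, 0, 0)
e5 (invocation 8): componentwise max over VC(e2)=(0, 1, 0), +1 at P2, giving (0, 1, 1)
e4 (invocation 7): componentwise max over VC(e2)=(0, 1, 0), +1 at P1, giving (0, 2, 0)
e3 (invocation 4): componentwise max over VC(e1)=(1, 0, 0), +1 at P0, giving (2, 0, 0)
e6 (invocation 11): componentwise max over VC(e2)=(0, 1, 0), VC(e4)=(0, 2, 0), +1 at P1, giving (0, 3, 0)
target: VC(e5) = (0, 1, 1)

(0, 1, 1)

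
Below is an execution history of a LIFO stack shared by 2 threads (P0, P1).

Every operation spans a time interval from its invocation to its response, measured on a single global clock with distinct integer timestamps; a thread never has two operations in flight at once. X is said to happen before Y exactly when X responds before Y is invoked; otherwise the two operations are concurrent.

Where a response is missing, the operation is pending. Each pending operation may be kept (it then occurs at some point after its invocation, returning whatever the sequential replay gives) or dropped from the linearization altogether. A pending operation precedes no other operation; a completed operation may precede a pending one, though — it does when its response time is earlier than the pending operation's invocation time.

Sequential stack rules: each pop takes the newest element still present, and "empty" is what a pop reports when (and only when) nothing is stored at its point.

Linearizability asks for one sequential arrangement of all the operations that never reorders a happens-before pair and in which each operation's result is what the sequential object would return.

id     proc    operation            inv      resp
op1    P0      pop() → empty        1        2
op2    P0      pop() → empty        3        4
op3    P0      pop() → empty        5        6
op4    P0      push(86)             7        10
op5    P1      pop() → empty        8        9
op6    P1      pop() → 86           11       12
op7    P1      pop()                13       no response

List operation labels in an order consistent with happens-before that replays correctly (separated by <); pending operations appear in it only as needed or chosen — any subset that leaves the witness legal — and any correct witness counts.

op1 < op2 < op3 < op5 < op4 < op6

after step 1 (op1 pop() → empty): stack <>
after step 2 (op2 pop() → empty): stack <>
after step 3 (op3 pop() → empty): stack <>
after step 4 (op5 pop() → empty): stack <>
after step 5 (op4 push(86)): stack <86>
after step 6 (op6 pop() → 86): stack <>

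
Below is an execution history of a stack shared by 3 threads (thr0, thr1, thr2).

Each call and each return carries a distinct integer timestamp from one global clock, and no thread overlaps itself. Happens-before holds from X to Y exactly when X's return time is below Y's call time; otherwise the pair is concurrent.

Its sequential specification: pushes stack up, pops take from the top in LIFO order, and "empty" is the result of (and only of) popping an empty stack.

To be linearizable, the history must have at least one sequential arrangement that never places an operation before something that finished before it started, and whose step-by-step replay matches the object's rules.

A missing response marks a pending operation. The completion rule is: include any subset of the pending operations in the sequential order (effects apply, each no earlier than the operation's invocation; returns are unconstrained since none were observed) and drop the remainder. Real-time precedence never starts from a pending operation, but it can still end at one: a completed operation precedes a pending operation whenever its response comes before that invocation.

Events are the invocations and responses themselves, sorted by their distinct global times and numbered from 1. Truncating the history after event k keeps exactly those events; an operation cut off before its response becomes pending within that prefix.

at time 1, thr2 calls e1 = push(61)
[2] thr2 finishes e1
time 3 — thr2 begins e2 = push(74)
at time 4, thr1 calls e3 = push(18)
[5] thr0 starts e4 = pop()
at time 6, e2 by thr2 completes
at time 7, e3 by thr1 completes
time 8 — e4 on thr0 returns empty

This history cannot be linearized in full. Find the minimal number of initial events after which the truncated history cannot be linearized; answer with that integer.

events 1..7 are still linearizable — one witness is e1, e2, e3:
after step 1 (e1 push(61)): stack <61>
after step 2 (e2 push(74)): stack <61,74>
after step 3 (e3 push(18)): stack <61,74,18>
event 8 — e4's response, time 8 — after it, nothing linearizes
one such order, e1, e2, e3, e4, breaks at step 4 where e4 pop() → empty is illegal
one such order, e1, e2, e4, e3, breaks at step 3 where e4 pop() → empty is illegal

8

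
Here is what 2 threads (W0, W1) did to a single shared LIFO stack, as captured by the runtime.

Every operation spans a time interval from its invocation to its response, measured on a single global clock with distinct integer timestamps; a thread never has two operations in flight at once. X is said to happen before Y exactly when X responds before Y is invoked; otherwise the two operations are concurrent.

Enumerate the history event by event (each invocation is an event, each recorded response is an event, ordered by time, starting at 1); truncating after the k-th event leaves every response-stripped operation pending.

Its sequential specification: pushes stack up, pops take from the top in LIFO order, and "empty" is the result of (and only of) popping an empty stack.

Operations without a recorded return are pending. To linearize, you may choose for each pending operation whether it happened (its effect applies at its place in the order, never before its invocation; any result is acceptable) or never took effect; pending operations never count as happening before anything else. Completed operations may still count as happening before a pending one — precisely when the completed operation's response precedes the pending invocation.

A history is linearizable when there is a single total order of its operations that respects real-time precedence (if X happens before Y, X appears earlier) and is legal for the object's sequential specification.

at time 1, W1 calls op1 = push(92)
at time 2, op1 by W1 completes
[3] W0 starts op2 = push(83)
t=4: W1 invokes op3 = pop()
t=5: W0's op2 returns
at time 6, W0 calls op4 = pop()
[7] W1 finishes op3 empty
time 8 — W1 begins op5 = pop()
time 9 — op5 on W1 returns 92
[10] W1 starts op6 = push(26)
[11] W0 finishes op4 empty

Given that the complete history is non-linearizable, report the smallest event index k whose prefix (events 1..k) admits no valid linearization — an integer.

7

one valid order for events 1..6 is op1, op2:
step 1: op1 push(92) — stack <92>
step 2: op2 push(83) — stack <92,83>
at event 7 (op3's time-7 response) nothing linearizes any more
every completion of the 1 pending operation (op4) was checked; none linearizes
take op1, op2, op3 (pending dropped): step 3 already fails, because op3 pop() → empty cannot occur there
take op1, op3, op2 (pending dropped): step 2 already fails, because op3 pop() → empty cannot occur there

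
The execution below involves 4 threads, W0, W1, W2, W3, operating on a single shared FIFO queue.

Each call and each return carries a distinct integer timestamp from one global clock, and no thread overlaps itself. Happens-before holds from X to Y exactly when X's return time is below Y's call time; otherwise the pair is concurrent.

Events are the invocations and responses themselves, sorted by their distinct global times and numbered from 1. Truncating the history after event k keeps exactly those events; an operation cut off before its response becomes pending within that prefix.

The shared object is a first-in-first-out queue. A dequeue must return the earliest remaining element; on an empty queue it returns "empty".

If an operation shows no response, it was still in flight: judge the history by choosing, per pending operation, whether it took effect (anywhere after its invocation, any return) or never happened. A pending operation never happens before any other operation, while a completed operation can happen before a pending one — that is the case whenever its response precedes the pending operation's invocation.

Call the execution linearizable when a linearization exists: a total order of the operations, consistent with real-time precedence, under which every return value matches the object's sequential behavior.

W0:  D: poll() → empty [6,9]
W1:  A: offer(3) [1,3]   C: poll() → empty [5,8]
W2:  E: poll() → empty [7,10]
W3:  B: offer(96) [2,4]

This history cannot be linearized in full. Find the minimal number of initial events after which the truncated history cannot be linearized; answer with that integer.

9

a valid linearization of events 1..8 exists, for instance A, B, D, E, C:
step 1: A offer(3) — queue <3>
step 2: B offer(96) — queue <3,96>
step 3: D poll() (pending, included) — queue <96>
step 4: E poll() (pending, included) — queue <>
step 5: C poll() → empty — queue <>
with event 9 included (D responding at time 9), all real-time-consistent orders fail
include/drop combinations of the 1 pending operation (E) were all tried; none helps
for example A, B, C, D (pending dropped) fails at step 3: C poll() → empty is not legal there
for example A, B, D, C (pending dropped) fails at step 3: D poll() → empty is not legal there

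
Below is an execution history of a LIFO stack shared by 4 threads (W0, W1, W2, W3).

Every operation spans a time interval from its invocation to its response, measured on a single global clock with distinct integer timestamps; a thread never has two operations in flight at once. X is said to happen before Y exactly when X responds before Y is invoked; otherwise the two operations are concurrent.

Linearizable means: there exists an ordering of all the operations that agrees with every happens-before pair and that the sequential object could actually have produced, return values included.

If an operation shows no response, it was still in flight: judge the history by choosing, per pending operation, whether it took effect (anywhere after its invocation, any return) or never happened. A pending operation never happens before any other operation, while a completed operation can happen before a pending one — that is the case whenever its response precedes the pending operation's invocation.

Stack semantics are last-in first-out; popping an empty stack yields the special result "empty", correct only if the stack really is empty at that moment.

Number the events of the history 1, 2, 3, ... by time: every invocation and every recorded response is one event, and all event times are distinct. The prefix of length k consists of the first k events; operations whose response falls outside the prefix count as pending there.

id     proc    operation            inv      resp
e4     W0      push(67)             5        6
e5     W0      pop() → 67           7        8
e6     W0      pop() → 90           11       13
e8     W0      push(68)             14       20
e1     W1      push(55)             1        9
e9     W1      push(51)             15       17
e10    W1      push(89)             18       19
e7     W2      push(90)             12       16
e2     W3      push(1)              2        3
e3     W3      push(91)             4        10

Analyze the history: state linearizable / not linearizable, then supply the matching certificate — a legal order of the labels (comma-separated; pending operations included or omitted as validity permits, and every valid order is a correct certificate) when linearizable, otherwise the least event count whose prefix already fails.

1. e1 push(55), leaving stack <55>
2. e2 push(1), leaving stack <55,1>
3. e3 push(91), leaving stack <55,1,91>
4. e4 push(67), leaving stack <55,1,91,67>
5. e5 pop() → 67, leaving stack <55,1,91>
6. e7 push(90), leaving stack <55,1,91,90>
7. e6 pop() → 90, leaving stack <55,1,91>
8. e8 push(68), leaving stack <55,1,91,68>
9. e9 push(51), leaving stack <55,1,91,68,51>
10. e10 push(89), leaving stack <55,1,91,68,51,89>

linearizable — witness: e1, e2, e3, e4, e5, e7, e6, e8, e9, e10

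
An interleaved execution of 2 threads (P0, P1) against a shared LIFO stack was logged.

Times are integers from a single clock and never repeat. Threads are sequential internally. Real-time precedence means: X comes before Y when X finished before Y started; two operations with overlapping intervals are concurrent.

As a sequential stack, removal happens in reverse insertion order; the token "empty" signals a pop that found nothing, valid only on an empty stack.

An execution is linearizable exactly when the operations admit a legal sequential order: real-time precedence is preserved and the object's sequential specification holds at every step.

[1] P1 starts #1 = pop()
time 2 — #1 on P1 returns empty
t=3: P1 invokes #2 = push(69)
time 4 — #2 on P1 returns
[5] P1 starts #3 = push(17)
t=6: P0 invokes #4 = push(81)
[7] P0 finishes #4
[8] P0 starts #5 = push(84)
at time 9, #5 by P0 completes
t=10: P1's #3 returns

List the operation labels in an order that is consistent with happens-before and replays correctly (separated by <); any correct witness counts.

#1 < #2 < #3 < #4 < #5

after step 1 (#1 pop() → empty): stack <>
after step 2 (#2 push(69)): stack <69>
after step 3 (#3 push(17)): stack <69,17>
after step 4 (#4 push(81)): stack <69,17,81>
after step 5 (#5 push(84)): stack <69,17,81,84>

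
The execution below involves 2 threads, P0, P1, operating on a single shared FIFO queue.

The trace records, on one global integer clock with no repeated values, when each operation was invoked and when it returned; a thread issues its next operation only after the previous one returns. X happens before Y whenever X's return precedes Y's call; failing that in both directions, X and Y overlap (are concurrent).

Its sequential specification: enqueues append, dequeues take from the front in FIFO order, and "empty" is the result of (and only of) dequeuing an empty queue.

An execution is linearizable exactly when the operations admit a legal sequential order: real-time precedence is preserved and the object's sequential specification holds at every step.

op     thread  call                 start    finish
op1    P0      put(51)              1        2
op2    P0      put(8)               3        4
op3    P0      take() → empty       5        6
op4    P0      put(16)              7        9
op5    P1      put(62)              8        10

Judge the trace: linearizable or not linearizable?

the violation lands at event 6, op3's response at time 6: events 1..5 linearize, events 1..6 do not
exhaustive check: the 3 completed FIFO queue ops admit one real-time order; illegal
one such order, op1, op2, op3, breaks at step 3 where op3 take() → empty is illegal

not linearizable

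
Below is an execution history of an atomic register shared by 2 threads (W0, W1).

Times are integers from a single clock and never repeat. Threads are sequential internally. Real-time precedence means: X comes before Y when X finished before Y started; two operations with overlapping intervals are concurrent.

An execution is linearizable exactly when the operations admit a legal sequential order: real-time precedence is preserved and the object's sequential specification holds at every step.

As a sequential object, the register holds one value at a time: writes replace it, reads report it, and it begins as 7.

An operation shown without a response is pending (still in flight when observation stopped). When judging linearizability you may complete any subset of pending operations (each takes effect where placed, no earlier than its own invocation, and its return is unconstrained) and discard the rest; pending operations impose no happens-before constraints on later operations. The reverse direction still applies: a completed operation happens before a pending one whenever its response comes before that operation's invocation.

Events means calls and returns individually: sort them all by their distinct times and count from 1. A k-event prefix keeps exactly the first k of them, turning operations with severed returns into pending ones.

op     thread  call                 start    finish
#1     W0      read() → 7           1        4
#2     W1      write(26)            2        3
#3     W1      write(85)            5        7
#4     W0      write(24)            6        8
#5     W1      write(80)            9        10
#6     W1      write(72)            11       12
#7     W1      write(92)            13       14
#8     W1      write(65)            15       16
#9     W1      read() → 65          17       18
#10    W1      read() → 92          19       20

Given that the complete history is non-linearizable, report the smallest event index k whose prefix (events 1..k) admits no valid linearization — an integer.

events 1..19 are still linearizable — one witness is #1, #2, #3, #4, #5, #6, #7, #8, #9:
after step 1 (#1 read() → 7): value 7
after step 2 (#2 write(26)): value 26
after step 3 (#3 write(85)): value 85
after step 4 (#4 write(24)): value 24
after step 5 (#5 write(80)): value 80
after step 6 (#6 write(72)): value 72
after step 7 (#7 write(92)): value 92
after step 8 (#8 write(65)): value 65
after step 9 (#9 read() → 65): value 65
with event 20 included (#10 responding at time 20), all real-time-consistent orders fail
one such order, #1, #2, #3, #4, #5, #6, #7, #8, #9, #10, breaks at step 10 where #10 read() → 92 is illegal
one such order, #1, #2, #4, #3, #5, #6, #7, #8, #9, #10, breaks at step 10 where #10 read() → 92 is illegal

20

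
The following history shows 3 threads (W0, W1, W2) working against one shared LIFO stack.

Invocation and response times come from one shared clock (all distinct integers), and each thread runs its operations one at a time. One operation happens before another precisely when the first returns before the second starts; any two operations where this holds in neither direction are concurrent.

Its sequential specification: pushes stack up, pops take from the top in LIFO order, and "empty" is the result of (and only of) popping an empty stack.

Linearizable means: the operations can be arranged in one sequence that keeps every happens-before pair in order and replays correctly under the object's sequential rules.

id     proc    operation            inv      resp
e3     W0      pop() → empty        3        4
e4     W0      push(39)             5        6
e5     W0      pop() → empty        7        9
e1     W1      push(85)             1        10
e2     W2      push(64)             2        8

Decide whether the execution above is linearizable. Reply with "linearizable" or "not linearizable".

events 1..8 are fine; event 9 — the response of e5 at time 9 — makes the prefix non-linearizable
no legal order exists: 4 real-time-consistent candidates over 4 completed LIFO stack operations, all rejected
no escape via the 1 pending operation (e1): every completion choice fails
take e2, e3, e4, e5 (pending dropped): step 2 already fails, because e3 pop() → empty cannot occur there
take e3, e2, e4, e5 (pending dropped): step 4 already fails, because e5 pop() → empty cannot occur there

not linearizable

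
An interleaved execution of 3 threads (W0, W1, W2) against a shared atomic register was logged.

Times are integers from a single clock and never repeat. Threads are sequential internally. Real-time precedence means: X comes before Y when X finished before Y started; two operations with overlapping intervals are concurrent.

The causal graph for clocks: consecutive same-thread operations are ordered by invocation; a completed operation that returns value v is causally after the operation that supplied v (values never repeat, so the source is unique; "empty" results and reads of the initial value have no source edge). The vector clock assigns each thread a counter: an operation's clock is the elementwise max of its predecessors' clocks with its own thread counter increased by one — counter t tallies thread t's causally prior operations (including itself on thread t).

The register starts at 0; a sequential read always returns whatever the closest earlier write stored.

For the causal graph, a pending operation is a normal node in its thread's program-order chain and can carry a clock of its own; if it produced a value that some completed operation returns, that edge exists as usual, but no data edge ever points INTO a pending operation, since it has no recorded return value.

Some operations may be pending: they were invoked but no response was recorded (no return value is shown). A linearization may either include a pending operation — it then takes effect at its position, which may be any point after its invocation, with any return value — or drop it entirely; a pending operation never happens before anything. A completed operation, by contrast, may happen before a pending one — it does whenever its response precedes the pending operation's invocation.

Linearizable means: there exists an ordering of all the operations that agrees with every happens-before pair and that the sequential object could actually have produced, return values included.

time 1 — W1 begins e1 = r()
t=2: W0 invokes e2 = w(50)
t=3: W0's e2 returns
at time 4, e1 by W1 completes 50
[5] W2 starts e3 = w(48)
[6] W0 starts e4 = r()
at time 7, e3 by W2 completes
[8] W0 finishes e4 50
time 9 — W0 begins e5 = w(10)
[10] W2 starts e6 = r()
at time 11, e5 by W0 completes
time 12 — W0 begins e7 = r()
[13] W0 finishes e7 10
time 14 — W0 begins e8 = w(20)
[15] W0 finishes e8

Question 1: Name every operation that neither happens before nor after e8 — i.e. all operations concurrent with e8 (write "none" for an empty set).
e6

e8 runs from 14 to 15; window-overlapping ops are concurrent
e1 [1,4]: before
e2 [2,3]: before
e3 [5,7]: before
e4 [6,8]: before
e5 [9,11]: before
e6 [10,…): concurrent
e7 [12,13]: before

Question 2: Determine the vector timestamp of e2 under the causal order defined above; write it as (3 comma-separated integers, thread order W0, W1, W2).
(1, 0, 0)

invoked at 5, e3 has no predecessors; its own W2 bump gives (0, 0, 1)
invoked at 2, e2 has no predecessors; its own W0 bump gives (1, 0, 0)
e6 (invocation 10): componentwise max over VC(e3)=(0, 0, 1), +1 at W2, giving (0, 0, 2)
e1 (invocation 1): componentwise max over VC(e2)=(1, 0, 0), +1 at W1, giving (1, 1, 0)
e4 (invocation 6): componentwise max over VC(e2)=(1, 0, 0), +1 at W0, giving (2, 0, 0)
e5 (invocation 9): componentwise max over VC(e4)=(2, 0, 0), +1 at W0, giving (3, 0, 0)
e7 (invocation 12): componentwise max over VC(e5)=(3, 0, 0), +1 at W0, giving (4, 0, 0)
e8 (invocation 14): componentwise max over VC(e7)=(4, 0, 0), +1 at W0, giving (5, 0, 0)
target: VC(e2) = (1, 0, 0)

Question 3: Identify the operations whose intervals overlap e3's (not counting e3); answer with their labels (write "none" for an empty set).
e4

e3 spans [5,7]: anything still running between times 5 and 7 counts as concurrent
e1 [1,4]: before
e2 [2,3]: before
e4 [6,8]: concurrent
e5 [9,11]: after
e6 [10,…): after
e7 [12,13]: after
e8 [14,15]: after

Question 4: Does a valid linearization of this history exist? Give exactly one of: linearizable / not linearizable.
linearizable

one valid linearization: e2, e1, e4, e3, e5, e6, e7, e8
after step 1 (e2 w(50)): value 50
after step 2 (e1 r() → 50): value 50
after step 3 (e4 r() → 50): value 50
after step 4 (e3 w(48)): value 48
after step 5 (e5 w(10)): value 10
after step 6 (e6 r() (pending, included)): value 10
after step 7 (e7 r() → 10): value 10
after step 8 (e8 w(20)): value 20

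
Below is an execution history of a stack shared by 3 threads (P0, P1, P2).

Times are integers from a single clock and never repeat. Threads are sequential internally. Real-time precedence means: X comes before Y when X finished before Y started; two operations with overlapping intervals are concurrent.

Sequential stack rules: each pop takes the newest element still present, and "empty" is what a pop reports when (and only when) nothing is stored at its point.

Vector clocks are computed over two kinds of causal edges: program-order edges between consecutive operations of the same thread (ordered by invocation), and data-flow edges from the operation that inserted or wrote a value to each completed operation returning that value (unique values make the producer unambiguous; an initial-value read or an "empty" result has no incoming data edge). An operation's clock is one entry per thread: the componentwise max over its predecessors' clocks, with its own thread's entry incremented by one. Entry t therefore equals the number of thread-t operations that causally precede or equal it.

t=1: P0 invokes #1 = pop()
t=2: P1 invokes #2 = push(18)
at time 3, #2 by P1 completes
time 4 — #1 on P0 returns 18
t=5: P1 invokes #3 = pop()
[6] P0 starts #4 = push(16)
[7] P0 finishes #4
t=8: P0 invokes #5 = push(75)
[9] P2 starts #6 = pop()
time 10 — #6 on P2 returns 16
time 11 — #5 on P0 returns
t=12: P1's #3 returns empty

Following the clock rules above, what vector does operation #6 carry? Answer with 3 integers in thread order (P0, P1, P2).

(2, 1, 1)

#2, invoked 2, has no incoming edges; only P1's bump applies → (0, 1, 0)
#3 (invocation 5): componentwise max over VC(#2)=(0, 1, 0), +1 at P1, giving (0, 2, 0)
#1 (invocation 1): componentwise max over VC(#2)=(0, 1, 0), +1 at P0, giving (1, 1, 0)
#4 (invocation 6): componentwise max over VC(#1)=(1, 1, 0), +1 at P0, giving (2, 1, 0)
#6 (invocation 9): componentwise max over VC(#4)=(2, 1, 0), +1 at P2, giving (2, 1, 1)
#5 (invocation 8): componentwise max over VC(#4)=(2, 1, 0), +1 at P0, giving (3, 1, 0)
target: VC(#6) = (2, 1, 1)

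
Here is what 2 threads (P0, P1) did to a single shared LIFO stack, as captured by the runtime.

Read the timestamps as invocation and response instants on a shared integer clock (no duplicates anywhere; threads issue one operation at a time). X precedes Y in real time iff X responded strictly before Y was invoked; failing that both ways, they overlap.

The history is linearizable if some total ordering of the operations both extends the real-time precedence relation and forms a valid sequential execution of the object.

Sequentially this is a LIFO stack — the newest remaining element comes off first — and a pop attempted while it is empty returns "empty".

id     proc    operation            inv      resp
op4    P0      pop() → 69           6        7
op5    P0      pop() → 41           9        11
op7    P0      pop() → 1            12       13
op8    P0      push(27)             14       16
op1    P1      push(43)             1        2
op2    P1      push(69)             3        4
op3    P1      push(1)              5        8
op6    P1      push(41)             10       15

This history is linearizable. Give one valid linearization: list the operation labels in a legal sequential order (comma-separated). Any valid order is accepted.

op1, op2, op4, op3, op6, op5, op7, op8

step 1: op1 push(43) — stack <43>
step 2: op2 push(69) — stack <43,69>
step 3: op4 pop() → 69 — stack <43>
step 4: op3 push(1) — stack <43,1>
step 5: op6 push(41) — stack <43,1,41>
step 6: op5 pop() → 41 — stack <43,1>
step 7: op7 pop() → 1 — stack <43>
step 8: op8 push(27) — stack <43,27>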